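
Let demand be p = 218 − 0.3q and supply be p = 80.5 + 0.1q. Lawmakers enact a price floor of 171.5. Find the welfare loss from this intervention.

Competitive equilibrium: 218 − 0.3q = 80.5 + 0.1q → q* = 343.75, p* = 114.875.
At the floor p = 171.5, quantity demanded = (218 − 171.5)/0.3 = 155.
Sellers' marginal cost at q' = 155: 80.5 + 0.1·155 = 96.
Δq = 343.75 − 155 = 188.75; wedge = 171.5 − 96 = 75.5.
The triangle = ½ × 188.75 × 75.5 = 7125.31.

7125.31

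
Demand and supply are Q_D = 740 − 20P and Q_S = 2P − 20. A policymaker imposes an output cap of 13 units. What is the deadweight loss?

In inverse form: demand P = 37 − 0.05Q, supply P = 10 + 0.5Q.
Competitive equilibrium: 37 − 0.05Q = 10 + 0.5Q → Q* = 49.0909, P* = 34.5455.
At Q = 13: demand price = 37 − 0.05·13 = 36.35; supply price = 10 + 0.5·13 = 16.5.
ΔQ = 49.0909 − 13 = 36.0909; wedge = 36.35 − 16.5 = 19.85.
DWL = ½ × 36.0909 × 19.85 = 358.20.

358.20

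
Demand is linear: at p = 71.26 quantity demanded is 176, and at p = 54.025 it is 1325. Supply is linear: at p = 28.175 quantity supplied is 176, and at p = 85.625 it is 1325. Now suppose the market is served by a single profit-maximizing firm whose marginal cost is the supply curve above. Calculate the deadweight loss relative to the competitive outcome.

Demand slope = (54.025 − 71.26)/(1325 − 176) = −0.015, so p = 73.9 − 0.015q.
Supply slope = (85.625 − 28.175)/(1325 − 176) = 0.05, so p = 19.375 + 0.05q.
Competitive equilibrium: 73.9 − 0.015q = 19.375 + 0.05q → q* = 838.8462, p* = 61.3173.
Marginal revenue: MR = 73.9 − 0.03q. Set MR = MC: 73.9 − 0.03q = 19.375 + 0.05q → q_m = 681.5625.
Price p_m = 73.9 − 0.015·681.5625 = 63.6766; MC(q_m) = 19.375 + 0.05·681.5625 = 53.4531.
Competitive q* = 838.8462, so Δq = 157.2837; wedge = 63.6766 − 53.4531 = 10.2235.
Welfare loss = ½ × 157.2837 × 10.2235 = 803.99.

803.99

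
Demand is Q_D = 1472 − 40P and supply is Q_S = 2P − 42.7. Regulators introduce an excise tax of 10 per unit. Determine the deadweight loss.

In inverse form: demand P = 36.8 − 0.025Q, supply P = 21.35 + 0.5Q.
Competitive equilibrium: 36.8 − 0.025Q = 21.35 + 0.5Q → Q* = 29.4286, P* = 36.0643.
With the tax, the buyer price exceeds the seller price by 10: (36.8 − 0.025Q) − (21.35 + 0.5Q) = 10 → Q' = 10.381.
ΔQ = 29.4286 − 10.381 = 19.0476; the wedge equals the tax, 10.
The triangle = ½ × 19.0476 × 10 = 95.24.

95.24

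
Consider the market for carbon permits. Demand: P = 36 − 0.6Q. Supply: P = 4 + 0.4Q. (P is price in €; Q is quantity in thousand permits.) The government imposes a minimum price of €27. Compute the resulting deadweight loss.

Competitive equilibrium: 36 − 0.6Q = 4 + 0.4Q → Q* = 32, P* = 16.8.
At the floor P = 27, quantity demanded = (36 − 27)/0.6 = 15.
Sellers' marginal cost at Q' = 15: 4 + 0.4·15 = 10.
ΔQ = 32 − 15 = 17; wedge = 27 − 10 = 17.
Deadweight loss = ½ × 17 × 17 = €144.50 thousand.

€144.50 thousand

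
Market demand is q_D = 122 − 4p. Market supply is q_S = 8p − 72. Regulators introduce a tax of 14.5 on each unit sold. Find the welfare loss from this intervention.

In inverse form: demand p = 30.5 − 0.25q, supply p = 9 + 0.125q.
Competitive equilibrium: 30.5 − 0.25q = 9 + 0.125q → q* = 57.3333, p* = 16.1667.
With the tax, the buyer price exceeds the seller price by 14.5: (30.5 − 0.25q) − (9 + 0.125q) = 14.5 → q' = 18.6667.
Δq = 57.3333 − 18.6667 = 38.6666; the wedge equals the tax, 14.5.
Welfare loss = ½ × 38.6666 × 14.5 = 280.33.

280.33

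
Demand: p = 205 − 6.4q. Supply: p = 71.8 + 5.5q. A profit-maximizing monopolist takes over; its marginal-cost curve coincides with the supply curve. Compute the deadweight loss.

91.18

Competitive equilibrium: 205 − 6.4q = 71.8 + 5.5q → q* = 11.1933, p* = 133.363.
Marginal revenue: MR = 205 − 12.8q. Set MR = MC: 205 − 12.8q = 71.8 + 5.5q → q_m = 7.2787.
Price p_m = 205 − 6.4·7.2787 = 158.4163; MC(q_m) = 71.8 + 5.5·7.2787 = 111.8329.
Competitive q* = 11.1933, so Δq = 3.9146; wedge = 158.4163 − 111.8329 = 46.5834.
The triangle = ½ × 3.9146 × 46.5834 = 91.18.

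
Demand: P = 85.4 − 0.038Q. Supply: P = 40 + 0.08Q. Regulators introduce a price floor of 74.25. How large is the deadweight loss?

Competitive equilibrium: 85.4 − 0.038Q = 40 + 0.08Q → Q* = 384.7458, P* = 70.7797.
At the floor P = 74.25, quantity demanded = (85.4 − 74.25)/0.038 = 293.4211.
Sellers' marginal cost at Q' = 293.4211: 40 + 0.08·293.4211 = 63.4737.
ΔQ = 384.7458 − 293.4211 = 91.3247; wedge = 74.25 − 63.4737 = 10.7763.
The triangle = ½ × 91.3247 × 10.7763 = 492.07.

492.07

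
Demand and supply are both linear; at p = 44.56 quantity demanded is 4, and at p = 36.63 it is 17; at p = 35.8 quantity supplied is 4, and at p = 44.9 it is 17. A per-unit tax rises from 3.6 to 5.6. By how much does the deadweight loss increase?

Demand slope = (36.63 − 44.56)/(17 − 4) = −0.61, so p = 47 − 0.61q.
Supply slope = (44.9 − 35.8)/(17 − 4) = 0.7, so p = 33 + 0.7q.
Competitive equilibrium: 47 − 0.61q = 33 + 0.7q → q* = 10.687, p* = 40.4809.
For a per-unit tax t: Δq = t/1.31, so DWL = ½·t·(t/1.31) = t²/2.62.
At t = 3.6: DWL = 4.947. At t = 5.6: DWL = 11.969.
Increase = 11.969 − 4.947 = 7.02.

7.02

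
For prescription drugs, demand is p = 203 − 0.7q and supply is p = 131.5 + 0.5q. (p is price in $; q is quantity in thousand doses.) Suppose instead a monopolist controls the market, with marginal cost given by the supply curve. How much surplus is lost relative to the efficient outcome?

$289.13 thousand

Competitive equilibrium: 203 − 0.7q = 131.5 + 0.5q → q* = 59.5833, p* = 161.2917.
Marginal revenue: MR = 203 − 1.4q. Set MR = MC: 203 − 1.4q = 131.5 + 0.5q → q_m = 37.6316.
Price p_m = 203 − 0.7·37.6316 = 176.6579; MC(q_m) = 131.5 + 0.5·37.6316 = 150.3158.
Competitive q* = 59.5833, so Δq = 21.9517; wedge = 176.6579 − 150.3158 = 26.3421.
DWL = ½ × 21.9517 × 26.3421 = $289.13 thousand.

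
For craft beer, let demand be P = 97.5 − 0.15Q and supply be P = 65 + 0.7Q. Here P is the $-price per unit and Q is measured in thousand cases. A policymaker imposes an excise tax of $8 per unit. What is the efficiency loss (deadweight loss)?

$37.65 thousand

Competitive equilibrium: 97.5 − 0.15Q = 65 + 0.7Q → Q* = 38.2353, P* = 91.7647.
With the tax, the buyer price exceeds the seller price by 8: (97.5 − 0.15Q) − (65 + 0.7Q) = 8 → Q' = 28.8235.
ΔQ = 38.2353 − 28.8235 = 9.4118; the wedge equals the tax, 8.
Welfare loss = ½ × 9.4118 × 8 = $37.65 thousand.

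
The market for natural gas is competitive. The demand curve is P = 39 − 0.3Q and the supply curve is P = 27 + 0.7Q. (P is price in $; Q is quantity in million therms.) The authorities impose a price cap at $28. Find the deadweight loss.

$55.88 million

Competitive equilibrium: 39 − 0.3Q = 27 + 0.7Q → Q* = 12, P* = 35.4.
At the ceiling P = 28, quantity supplied = (28 − 27)/0.7 = 1.4286.
Willingness to pay at Q' = 1.4286: 39 − 0.3·1.4286 = 38.5714.
ΔQ = 12 − 1.4286 = 10.5714; wedge = 38.5714 − 28 = 10.5714.
Deadweight loss = ½ × 10.5714 × 10.5714 = $55.88 million.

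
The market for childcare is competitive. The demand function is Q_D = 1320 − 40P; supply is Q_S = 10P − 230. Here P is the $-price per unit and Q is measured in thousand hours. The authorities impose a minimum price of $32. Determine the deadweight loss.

$100 thousand

In inverse form: demand P = 33 − 0.025Q, supply P = 23 + 0.1Q.
Competitive equilibrium: 33 − 0.025Q = 23 + 0.1Q → Q* = 80, P* = 31.
At the floor P = 32, quantity demanded = (33 − 32)/0.025 = 40.
Sellers' marginal cost at Q' = 40: 23 + 0.1·40 = 27.
ΔQ = 80 − 40 = 40; wedge = 32 − 27 = 5.
The triangle = ½ × 40 × 5 = $100 thousand.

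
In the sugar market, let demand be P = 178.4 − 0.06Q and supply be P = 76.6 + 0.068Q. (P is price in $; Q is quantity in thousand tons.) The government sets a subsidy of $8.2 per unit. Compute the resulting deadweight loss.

$262.66 thousand

Competitive equilibrium: 178.4 − 0.06Q = 76.6 + 0.068Q → Q* = 795.3125, P* = 130.6813.
The subsidy lowers effective supply by 8.2: P = 68.4 + 0.068Q.
New quantity: 178.4 − 0.06Q = 68.4 + 0.068Q → Q' = 859.375.
Overproduction ΔQ = 859.375 − 795.3125 = 64.0625; wedge = subsidy = 8.2.
Deadweight loss = ½ × 64.0625 × 8.2 = $262.66 thousand.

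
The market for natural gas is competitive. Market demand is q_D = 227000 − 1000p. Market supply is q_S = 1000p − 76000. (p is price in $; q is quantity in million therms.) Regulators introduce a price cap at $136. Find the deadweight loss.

$240250 million

In inverse form: demand p = 227 − 0.001q, supply p = 76 + 0.001q.
Competitive equilibrium: 227 − 0.001q = 76 + 0.001q → q* = 75500, p* = 151.5.
At the ceiling p = 136, quantity supplied = (136 − 76)/0.001 = 60000.
Willingness to pay at q' = 60000: 227 − 0.001·60000 = 167.
Δq = 75500 − 60000 = 15500; wedge = 167 − 136 = 31.
DWL = ½ × 15500 × 31 = $240250 million.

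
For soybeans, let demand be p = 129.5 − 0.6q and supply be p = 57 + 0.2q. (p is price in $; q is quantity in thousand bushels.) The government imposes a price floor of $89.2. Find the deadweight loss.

$220.12 thousand

Competitive equilibrium: 129.5 − 0.6q = 57 + 0.2q → q* = 90.625, p* = 75.125.
At the floor p = 89.2, quantity demanded = (129.5 − 89.2)/0.6 = 67.1667.
Sellers' marginal cost at q' = 67.1667: 57 + 0.2·67.1667 = 70.4333.
Δq = 90.625 − 67.1667 = 23.4583; wedge = 89.2 − 70.4333 = 18.7667.
Welfare loss = ½ × 23.4583 × 18.7667 = $220.12 thousand.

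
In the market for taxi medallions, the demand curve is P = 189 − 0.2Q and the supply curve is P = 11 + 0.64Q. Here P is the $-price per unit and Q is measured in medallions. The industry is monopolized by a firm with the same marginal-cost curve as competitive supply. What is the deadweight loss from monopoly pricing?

$697.47

Competitive equilibrium: 189 − 0.2Q = 11 + 0.64Q → Q* = 211.9048, P* = 146.619.
Marginal revenue: MR = 189 − 0.4Q. Set MR = MC: 189 − 0.4Q = 11 + 0.64Q → Q_m = 171.1538.
Price P_m = 189 − 0.2·171.1538 = 154.7692; MC(Q_m) = 11 + 0.64·171.1538 = 120.5384.
Competitive Q* = 211.9048, so ΔQ = 40.751; wedge = 154.7692 − 120.5384 = 34.2308.
Deadweight loss = ½ × 40.751 × 34.2308 = $697.47.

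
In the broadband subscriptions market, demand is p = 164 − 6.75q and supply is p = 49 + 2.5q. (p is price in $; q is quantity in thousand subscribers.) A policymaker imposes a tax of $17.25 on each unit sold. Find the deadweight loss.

$16.08 thousand

Competitive equilibrium: 164 − 6.75q = 49 + 2.5q → q* = 12.4324, p* = 80.0811.
With the tax, the buyer price exceeds the seller price by 17.25: (164 − 6.75q) − (49 + 2.5q) = 17.25 → q' = 10.5676.
Δq = 12.4324 − 10.5676 = 1.8648; the wedge equals the tax, 17.25.
DWL = ½ × 1.8648 × 17.25 = $16.08 thousand.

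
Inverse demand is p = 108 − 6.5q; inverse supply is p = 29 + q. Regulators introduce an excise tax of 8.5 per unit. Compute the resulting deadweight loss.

Competitive equilibrium: 108 − 6.5q = 29 + q → q* = 10.5333, p* = 39.5333.
With the tax, the buyer price exceeds the seller price by 8.5: (108 − 6.5q) − (29 + q) = 8.5 → q' = 9.4.
Δq = 10.5333 − 9.4 = 1.1333; the wedge equals the tax, 8.5.
Welfare loss = ½ × 1.1333 × 8.5 = 4.82.

4.82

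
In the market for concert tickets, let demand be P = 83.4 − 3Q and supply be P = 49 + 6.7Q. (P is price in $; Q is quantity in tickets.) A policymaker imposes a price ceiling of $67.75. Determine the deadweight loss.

Competitive equilibrium: 83.4 − 3Q = 49 + 6.7Q → Q* = 3.5464, P* = 72.7608.
At the ceiling P = 67.75, quantity supplied = (67.75 − 49)/6.7 = 2.7985.
Willingness to pay at Q' = 2.7985: 83.4 − 3·2.7985 = 75.0045.
ΔQ = 3.5464 − 2.7985 = 0.7479; wedge = 75.0045 − 67.75 = 7.2545.
DWL = ½ × 0.7479 × 7.2545 = $2.71.

$2.71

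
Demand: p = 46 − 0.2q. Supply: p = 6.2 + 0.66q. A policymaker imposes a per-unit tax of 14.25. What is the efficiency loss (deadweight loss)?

118.06

Competitive equilibrium: 46 − 0.2q = 6.2 + 0.66q → q* = 46.2791, p* = 36.7442.
With the tax, the buyer price exceeds the seller price by 14.25: (46 − 0.2q) − (6.2 + 0.66q) = 14.25 → q' = 29.7093.
Δq = 46.2791 − 29.7093 = 16.5698; the wedge equals the tax, 14.25.
The triangle = ½ × 16.5698 × 14.25 = 118.06.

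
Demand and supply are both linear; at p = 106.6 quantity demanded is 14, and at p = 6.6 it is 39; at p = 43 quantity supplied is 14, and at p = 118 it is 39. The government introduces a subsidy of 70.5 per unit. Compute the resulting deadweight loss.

Demand slope = (6.6 − 106.6)/(39 − 14) = −4, so p = 162.6 − 4q.
Supply slope = (118 − 43)/(39 − 14) = 3, so p = 1 + 3q.
Competitive equilibrium: 162.6 − 4q = 1 + 3q → q* = 23.0857, p* = 70.2571.
The subsidy lowers effective supply by 70.5: p = 3q − 69.5.
New quantity: 162.6 − 4q = 3q − 69.5 → q' = 33.1571.
Overproduction Δq = 33.1571 − 23.0857 = 10.0714; wedge = subsidy = 70.5.
The triangle = ½ × 10.0714 × 70.5 = 355.02.

355.02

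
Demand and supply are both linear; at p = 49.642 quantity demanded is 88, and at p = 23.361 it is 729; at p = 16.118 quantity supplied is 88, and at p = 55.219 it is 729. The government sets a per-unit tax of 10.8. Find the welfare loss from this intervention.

571.76

Demand slope = (23.361 − 49.642)/(729 − 88) = −0.041, so p = 53.25 − 0.041q.
Supply slope = (55.219 − 16.118)/(729 − 88) = 0.061, so p = 10.75 + 0.061q.
Competitive equilibrium: 53.25 − 0.041q = 10.75 + 0.061q → q* = 416.6667, p* = 36.1667.
With the tax, the buyer price exceeds the seller price by 10.8: (53.25 − 0.041q) − (10.75 + 0.061q) = 10.8 → q' = 310.7843.
Δq = 416.6667 − 310.7843 = 105.8824; the wedge equals the tax, 10.8.
Welfare loss = ½ × 105.8824 × 10.8 = 571.76.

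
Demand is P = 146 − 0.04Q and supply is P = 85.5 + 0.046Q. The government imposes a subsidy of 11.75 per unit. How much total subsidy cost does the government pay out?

Competitive equilibrium: 146 − 0.04Q = 85.5 + 0.046Q → Q* = 703.4884, P* = 117.8605.
The subsidy lowers effective supply by 11.75: P = 73.75 + 0.046Q.
New quantity: 146 − 0.04Q = 73.75 + 0.046Q → Q' = 840.1163.
Total subsidy cost = 11.75 × 840.1163 = 9871.37.

9871.37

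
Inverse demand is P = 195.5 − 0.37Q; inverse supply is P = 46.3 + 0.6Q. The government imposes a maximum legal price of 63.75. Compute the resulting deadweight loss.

7545.56

Competitive equilibrium: 195.5 − 0.37Q = 46.3 + 0.6Q → Q* = 153.8144, P* = 138.5887.
At the ceiling P = 63.75, quantity supplied = (63.75 − 46.3)/0.6 = 29.0833.
Willingness to pay at Q' = 29.0833: 195.5 − 0.37·29.0833 = 184.7392.
ΔQ = 153.8144 − 29.0833 = 124.7311; wedge = 184.7392 − 63.75 = 120.9892.
The triangle = ½ × 124.7311 × 120.9892 = 7545.56.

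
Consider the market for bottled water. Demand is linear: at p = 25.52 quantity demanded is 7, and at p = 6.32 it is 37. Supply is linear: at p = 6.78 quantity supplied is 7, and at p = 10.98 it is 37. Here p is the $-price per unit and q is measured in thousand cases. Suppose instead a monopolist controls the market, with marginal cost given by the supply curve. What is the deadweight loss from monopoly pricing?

Demand slope = (6.32 − 25.52)/(37 − 7) = −0.64, so p = 30 − 0.64q.
Supply slope = (10.98 − 6.78)/(37 − 7) = 0.14, so p = 5.8 + 0.14q.
Competitive equilibrium: 30 − 0.64q = 5.8 + 0.14q → q* = 31.0256, p* = 10.1436.
Marginal revenue: MR = 30 − 1.28q. Set MR = MC: 30 − 1.28q = 5.8 + 0.14q → q_m = 17.0423.
Price p_m = 30 − 0.64·17.0423 = 19.0929; MC(q_m) = 5.8 + 0.14·17.0423 = 8.1859.
Competitive q* = 31.0256, so Δq = 13.9833; wedge = 19.0929 − 8.1859 = 10.907.
Welfare loss = ½ × 13.9833 × 10.907 = $76.26 thousand.

$76.26 thousand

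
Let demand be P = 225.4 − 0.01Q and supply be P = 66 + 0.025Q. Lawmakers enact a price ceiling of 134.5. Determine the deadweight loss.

Competitive equilibrium: 225.4 − 0.01Q = 66 + 0.025Q → Q* = 4554.2857, P* = 179.8571.
At the ceiling P = 134.5, quantity supplied = (134.5 − 66)/0.025 = 2740.
Willingness to pay at Q' = 2740: 225.4 − 0.01·2740 = 198.
ΔQ = 4554.2857 − 2740 = 1814.2857; wedge = 198 − 134.5 = 63.5.
Deadweight loss = ½ × 1814.2857 × 63.5 = 57603.57.

57603.57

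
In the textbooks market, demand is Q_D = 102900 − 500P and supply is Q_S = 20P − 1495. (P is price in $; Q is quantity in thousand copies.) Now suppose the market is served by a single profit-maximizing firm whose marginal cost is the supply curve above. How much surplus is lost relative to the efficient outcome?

$226.52 thousand

In inverse form: demand P = 205.8 − 0.002Q, supply P = 74.75 + 0.05Q.
Competitive equilibrium: 205.8 − 0.002Q = 74.75 + 0.05Q → Q* = 2520.1923, P* = 200.7596.
Marginal revenue: MR = 205.8 − 0.004Q. Set MR = MC: 205.8 − 0.004Q = 74.75 + 0.05Q → Q_m = 2426.8519.
Price P_m = 205.8 − 0.002·2426.8519 = 200.9463; MC(Q_m) = 74.75 + 0.05·2426.8519 = 196.0926.
Competitive Q* = 2520.1923, so ΔQ = 93.3404; wedge = 200.9463 − 196.0926 = 4.8537.
DWL = ½ × 93.3404 × 4.8537 = $226.52 thousand.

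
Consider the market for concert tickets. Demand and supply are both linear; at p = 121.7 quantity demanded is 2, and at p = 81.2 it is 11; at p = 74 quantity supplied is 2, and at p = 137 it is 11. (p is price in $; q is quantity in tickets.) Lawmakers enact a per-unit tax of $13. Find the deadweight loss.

$7.35

Demand slope = (81.2 − 121.7)/(11 − 2) = −4.5, so p = 130.7 − 4.5q.
Supply slope = (137 − 74)/(11 − 2) = 7, so p = 60 + 7q.
Competitive equilibrium: 130.7 − 4.5q = 60 + 7q → q* = 6.1478, p* = 103.0348.
With the tax, the buyer price exceeds the seller price by 13: (130.7 − 4.5q) − (60 + 7q) = 13 → q' = 5.0174.
Δq = 6.1478 − 5.0174 = 1.1304; the wedge equals the tax, 13.
The triangle = ½ × 1.1304 × 13 = $7.35.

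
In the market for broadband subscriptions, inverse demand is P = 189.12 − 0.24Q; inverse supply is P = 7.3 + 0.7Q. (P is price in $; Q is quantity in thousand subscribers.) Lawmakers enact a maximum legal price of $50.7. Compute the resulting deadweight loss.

Competitive equilibrium: 189.12 − 0.24Q = 7.3 + 0.7Q → Q* = 193.425532, P* = 142.697872.
At the ceiling P = 50.7, quantity supplied = (50.7 − 7.3)/0.7 = 62.
Willingness to pay at Q' = 62: 189.12 − 0.24·62 = 174.24.
ΔQ = 193.425532 − 62 = 131.425532; wedge = 174.24 − 50.7 = 123.54.
DWL = ½ × 131.425532 × 123.54 = $8118.16 thousand.

$8118.16 thousand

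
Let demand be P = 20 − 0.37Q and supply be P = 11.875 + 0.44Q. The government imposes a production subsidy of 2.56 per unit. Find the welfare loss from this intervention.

4.05

Competitive equilibrium: 20 − 0.37Q = 11.875 + 0.44Q → Q* = 10.0309, P* = 16.2886.
The subsidy lowers effective supply by 2.56: P = 9.315 + 0.44Q.
New quantity: 20 − 0.37Q = 9.315 + 0.44Q → Q' = 13.1914.
Overproduction ΔQ = 13.1914 − 10.0309 = 3.1605; wedge = subsidy = 2.56.
Deadweight loss = ½ × 3.1605 × 2.56 = 4.05.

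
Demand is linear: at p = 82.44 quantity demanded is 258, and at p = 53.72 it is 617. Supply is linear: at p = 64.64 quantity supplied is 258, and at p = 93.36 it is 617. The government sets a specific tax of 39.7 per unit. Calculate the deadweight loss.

4925.28

Demand slope = (53.72 − 82.44)/(617 − 258) = −0.08, so p = 103.08 − 0.08q.
Supply slope = (93.36 − 64.64)/(617 − 258) = 0.08, so p = 44 + 0.08q.
Competitive equilibrium: 103.08 − 0.08q = 44 + 0.08q → q* = 369.25, p* = 73.54.
With the tax, the buyer price exceeds the seller price by 39.7: (103.08 − 0.08q) − (44 + 0.08q) = 39.7 → q' = 121.125.
Δq = 369.25 − 121.125 = 248.125; the wedge equals the tax, 39.7.
DWL = ½ × 248.125 × 39.7 = 4925.28.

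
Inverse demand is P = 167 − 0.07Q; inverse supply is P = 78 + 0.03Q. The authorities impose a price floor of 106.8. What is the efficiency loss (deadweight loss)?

Competitive equilibrium: 167 − 0.07Q = 78 + 0.03Q → Q* = 890, P* = 104.7.
At the floor P = 106.8, quantity demanded = (167 − 106.8)/0.07 = 860.
Sellers' marginal cost at Q' = 860: 78 + 0.03·860 = 103.8.
ΔQ = 890 − 860 = 30; wedge = 106.8 − 103.8 = 3.
The triangle = ½ × 30 × 3 = 45.

45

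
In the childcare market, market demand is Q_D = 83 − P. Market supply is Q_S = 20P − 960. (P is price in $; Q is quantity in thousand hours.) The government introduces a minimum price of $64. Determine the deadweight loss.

In inverse form: demand P = 83 − Q, supply P = 48 + 0.05Q.
Competitive equilibrium: 83 − Q = 48 + 0.05Q → Q* = 33.3333, P* = 49.6667.
At the floor P = 64, quantity demanded = (83 − 64)/1 = 19.
Sellers' marginal cost at Q' = 19: 48 + 0.05·19 = 48.95.
ΔQ = 33.3333 − 19 = 14.3333; wedge = 64 − 48.95 = 15.05.
Deadweight loss = ½ × 14.3333 × 15.05 = $107.86 thousand.

$107.86 thousand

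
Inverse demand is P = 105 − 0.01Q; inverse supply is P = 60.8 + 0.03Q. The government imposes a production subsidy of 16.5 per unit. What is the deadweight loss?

Competitive equilibrium: 105 − 0.01Q = 60.8 + 0.03Q → Q* = 1105, P* = 93.95.
The subsidy lowers effective supply by 16.5: P = 44.3 + 0.03Q.
New quantity: 105 − 0.01Q = 44.3 + 0.03Q → Q' = 1517.5.
Overproduction ΔQ = 1517.5 − 1105 = 412.5; wedge = subsidy = 16.5.
Welfare loss = ½ × 412.5 × 16.5 = 3403.125.

3403.125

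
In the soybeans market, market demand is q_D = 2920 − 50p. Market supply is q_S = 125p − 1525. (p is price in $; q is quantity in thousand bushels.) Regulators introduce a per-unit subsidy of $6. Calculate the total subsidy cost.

In inverse form: demand p = 58.4 − 0.02q, supply p = 12.2 + 0.008q.
Competitive equilibrium: 58.4 − 0.02q = 12.2 + 0.008q → q* = 1650, p* = 25.4.
The subsidy lowers effective supply by 6: p = 6.2 + 0.008q.
New quantity: 58.4 − 0.02q = 6.2 + 0.008q → q' = 1864.2857.
Total subsidy cost = 6 × 1864.2857 = $11185.71 thousand.

$11185.71 thousand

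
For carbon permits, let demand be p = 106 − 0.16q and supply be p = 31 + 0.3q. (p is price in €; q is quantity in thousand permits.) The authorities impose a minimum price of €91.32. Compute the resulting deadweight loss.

€1169.03 thousand

Competitive equilibrium: 106 − 0.16q = 31 + 0.3q → q* = 163.04348, p* = 79.91304.
At the floor p = 91.32, quantity demanded = (106 − 91.32)/0.16 = 91.75.
Sellers' marginal cost at q' = 91.75: 31 + 0.3·91.75 = 58.525.
Δq = 163.04348 − 91.75 = 71.29348; wedge = 91.32 − 58.525 = 32.795.
The triangle = ½ × 71.29348 × 32.795 = €1169.03 thousand.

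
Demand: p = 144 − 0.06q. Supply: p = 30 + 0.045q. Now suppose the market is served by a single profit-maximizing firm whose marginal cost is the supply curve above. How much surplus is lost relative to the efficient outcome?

8183.23

Competitive equilibrium: 144 − 0.06q = 30 + 0.045q → q* = 1085.71429, p* = 78.85714.
Marginal revenue: MR = 144 − 0.12q. Set MR = MC: 144 − 0.12q = 30 + 0.045q → q_m = 690.90909.
Price p_m = 144 − 0.06·690.90909 = 102.54545; MC(q_m) = 30 + 0.045·690.90909 = 61.09091.
Competitive q* = 1085.71429, so Δq = 394.8052; wedge = 102.54545 − 61.09091 = 41.45454.
Welfare loss = ½ × 394.8052 × 41.45454 = 8183.23.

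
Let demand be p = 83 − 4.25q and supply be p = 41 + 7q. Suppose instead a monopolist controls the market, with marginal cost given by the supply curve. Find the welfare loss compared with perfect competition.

Competitive equilibrium: 83 − 4.25q = 41 + 7q → q* = 3.7333, p* = 67.1333.
Marginal revenue: MR = 83 − 8.5q. Set MR = MC: 83 − 8.5q = 41 + 7q → q_m = 2.7097.
Price p_m = 83 − 4.25·2.7097 = 71.4838; MC(q_m) = 41 + 7·2.7097 = 59.9679.
Competitive q* = 3.7333, so Δq = 1.0236; wedge = 71.4838 − 59.9679 = 11.5159.
Deadweight loss = ½ × 1.0236 × 11.5159 = 5.89.

5.89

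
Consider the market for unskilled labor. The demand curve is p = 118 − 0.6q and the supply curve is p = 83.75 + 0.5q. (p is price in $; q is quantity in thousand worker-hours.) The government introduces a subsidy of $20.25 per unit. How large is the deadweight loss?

Competitive equilibrium: 118 − 0.6q = 83.75 + 0.5q → q* = 31.1364, p* = 99.3182.
The subsidy lowers effective supply by 20.25: p = 63.5 + 0.5q.
New quantity: 118 − 0.6q = 63.5 + 0.5q → q' = 49.5455.
Overproduction Δq = 49.5455 − 31.1364 = 18.4091; wedge = subsidy = 20.25.
Welfare loss = ½ × 18.4091 × 20.25 = $186.39 thousand.

$186.39 thousand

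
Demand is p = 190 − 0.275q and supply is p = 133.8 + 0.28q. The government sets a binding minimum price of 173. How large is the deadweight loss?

Competitive equilibrium: 190 − 0.275q = 133.8 + 0.28q → q* = 101.2613, p* = 162.1532.
At the floor p = 173, quantity demanded = (190 − 173)/0.275 = 61.8182.
Sellers' marginal cost at q' = 61.8182: 133.8 + 0.28·61.8182 = 151.1091.
Δq = 101.2613 − 61.8182 = 39.4431; wedge = 173 − 151.1091 = 21.8909.
Welfare loss = ½ × 39.4431 × 21.8909 = 431.72.

431.72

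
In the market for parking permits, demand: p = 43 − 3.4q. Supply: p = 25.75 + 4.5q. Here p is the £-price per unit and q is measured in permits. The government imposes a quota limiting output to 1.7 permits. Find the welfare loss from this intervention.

Competitive equilibrium: 43 − 3.4q = 25.75 + 4.5q → q* = 2.1835, p* = 35.5759.
At q = 1.7: demand price = 43 − 3.4·1.7 = 37.22; supply price = 25.75 + 4.5·1.7 = 33.4.
Δq = 2.1835 − 1.7 = 0.4835; wedge = 37.22 − 33.4 = 3.82.
Deadweight loss = ½ × 0.4835 × 3.82 = £0.92.

£0.92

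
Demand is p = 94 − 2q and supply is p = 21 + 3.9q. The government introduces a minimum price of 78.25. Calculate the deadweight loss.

Competitive equilibrium: 94 − 2q = 21 + 3.9q → q* = 12.3729, p* = 69.2542.
At the floor p = 78.25, quantity demanded = (94 − 78.25)/2 = 7.875.
Sellers' marginal cost at q' = 7.875: 21 + 3.9·7.875 = 51.7125.
Δq = 12.3729 − 7.875 = 4.4979; wedge = 78.25 − 51.7125 = 26.5375.
DWL = ½ × 4.4979 × 26.5375 = 59.68.

59.68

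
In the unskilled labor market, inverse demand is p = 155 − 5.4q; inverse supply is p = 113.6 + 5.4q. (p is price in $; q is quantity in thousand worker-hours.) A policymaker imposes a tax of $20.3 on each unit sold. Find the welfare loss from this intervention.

Competitive equilibrium: 155 − 5.4q = 113.6 + 5.4q → q* = 3.8333, p* = 134.3.
With the tax, the buyer price exceeds the seller price by 20.3: (155 − 5.4q) − (113.6 + 5.4q) = 20.3 → q' = 1.9537.
Δq = 3.8333 − 1.9537 = 1.8796; the wedge equals the tax, 20.3.
Welfare loss = ½ × 1.8796 × 20.3 = $19.08 thousand.

$19.08 thousand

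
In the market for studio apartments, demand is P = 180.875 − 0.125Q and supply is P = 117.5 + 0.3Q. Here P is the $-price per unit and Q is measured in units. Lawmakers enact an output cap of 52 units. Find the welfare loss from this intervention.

Competitive equilibrium: 180.875 − 0.125Q = 117.5 + 0.3Q → Q* = 149.11765, P* = 162.23529.
At Q = 52: demand price = 180.875 − 0.125·52 = 174.375; supply price = 117.5 + 0.3·52 = 133.1.
ΔQ = 149.11765 − 52 = 97.11765; wedge = 174.375 − 133.1 = 41.275.
Deadweight loss = ½ × 97.11765 × 41.275 = $2004.27.

$2004.27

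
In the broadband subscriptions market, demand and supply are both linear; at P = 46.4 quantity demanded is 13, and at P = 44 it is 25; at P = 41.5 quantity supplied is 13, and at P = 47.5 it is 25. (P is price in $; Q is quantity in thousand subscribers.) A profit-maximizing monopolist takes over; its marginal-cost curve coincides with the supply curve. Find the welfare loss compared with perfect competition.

$6.91 thousand

Demand slope = (44 − 46.4)/(25 − 13) = −0.2, so P = 49 − 0.2Q.
Supply slope = (47.5 − 41.5)/(25 − 13) = 0.5, so P = 35 + 0.5Q.
Competitive equilibrium: 49 − 0.2Q = 35 + 0.5Q → Q* = 20, P* = 45.
Marginal revenue: MR = 49 − 0.4Q. Set MR = MC: 49 − 0.4Q = 35 + 0.5Q → Q_m = 15.5556.
Price P_m = 49 − 0.2·15.5556 = 45.8889; MC(Q_m) = 35 + 0.5·15.5556 = 42.7778.
Competitive Q* = 20, so ΔQ = 4.4444; wedge = 45.8889 − 42.7778 = 3.1111.
Deadweight loss = ½ × 4.4444 × 3.1111 = $6.91 thousand.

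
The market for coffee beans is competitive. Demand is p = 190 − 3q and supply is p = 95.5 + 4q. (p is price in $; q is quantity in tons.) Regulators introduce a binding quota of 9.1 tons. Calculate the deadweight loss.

Competitive equilibrium: 190 − 3q = 95.5 + 4q → q* = 13.5, p* = 149.5.
At q = 9.1: demand price = 190 − 3·9.1 = 162.7; supply price = 95.5 + 4·9.1 = 131.9.
Δq = 13.5 − 9.1 = 4.4; wedge = 162.7 − 131.9 = 30.8.
Welfare loss = ½ × 4.4 × 30.8 = $67.76.

$67.76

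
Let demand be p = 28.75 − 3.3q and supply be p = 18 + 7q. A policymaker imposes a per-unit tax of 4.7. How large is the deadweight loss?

Competitive equilibrium: 28.75 − 3.3q = 18 + 7q → q* = 1.0437, p* = 25.3058.
With the tax, the buyer price exceeds the seller price by 4.7: (28.75 − 3.3q) − (18 + 7q) = 4.7 → q' = 0.5874.
Δq = 1.0437 − 0.5874 = 0.4563; the wedge equals the tax, 4.7.
The triangle = ½ × 0.4563 × 4.7 = 1.07.

1.07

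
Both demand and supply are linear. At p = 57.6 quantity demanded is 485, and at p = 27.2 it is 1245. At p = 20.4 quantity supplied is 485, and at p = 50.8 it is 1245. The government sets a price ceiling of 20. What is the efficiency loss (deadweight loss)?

Demand slope = (27.2 − 57.6)/(1245 − 485) = −0.04, so p = 77 − 0.04q.
Supply slope = (50.8 − 20.4)/(1245 − 485) = 0.04, so p = 1 + 0.04q.
Competitive equilibrium: 77 − 0.04q = 1 + 0.04q → q* = 950, p* = 39.
At the ceiling p = 20, quantity supplied = (20 − 1)/0.04 = 475.
Willingness to pay at q' = 475: 77 − 0.04·475 = 58.
Δq = 950 − 475 = 475; wedge = 58 − 20 = 38.
The triangle = ½ × 475 × 38 = 9025.

9025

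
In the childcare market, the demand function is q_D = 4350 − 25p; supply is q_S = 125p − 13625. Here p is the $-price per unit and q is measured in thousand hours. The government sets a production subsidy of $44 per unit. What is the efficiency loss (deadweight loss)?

$20166.67 thousand

In inverse form: demand p = 174 − 0.04q, supply p = 109 + 0.008q.
Competitive equilibrium: 174 − 0.04q = 109 + 0.008q → q* = 1354.1667, p* = 119.8333.
The subsidy lowers effective supply by 44: p = 65 + 0.008q.
New quantity: 174 − 0.04q = 65 + 0.008q → q' = 2270.8333.
Overproduction Δq = 2270.8333 − 1354.1667 = 916.6666; wedge = subsidy = 44.
The triangle = ½ × 916.6666 × 44 = $20166.67 thousand.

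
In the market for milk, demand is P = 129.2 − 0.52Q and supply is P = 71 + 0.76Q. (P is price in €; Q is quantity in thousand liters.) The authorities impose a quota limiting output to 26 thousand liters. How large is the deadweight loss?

€242.58 thousand

Competitive equilibrium: 129.2 − 0.52Q = 71 + 0.76Q → Q* = 45.4688, P* = 105.5563.
At Q = 26: demand price = 129.2 − 0.52·26 = 115.68; supply price = 71 + 0.76·26 = 90.76.
ΔQ = 45.4688 − 26 = 19.4688; wedge = 115.68 − 90.76 = 24.92.
DWL = ½ × 19.4688 × 24.92 = €242.58 thousand.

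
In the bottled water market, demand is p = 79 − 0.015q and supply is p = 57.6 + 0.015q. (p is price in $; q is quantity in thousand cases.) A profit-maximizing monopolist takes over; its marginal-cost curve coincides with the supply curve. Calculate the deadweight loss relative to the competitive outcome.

Competitive equilibrium: 79 − 0.015q = 57.6 + 0.015q → q* = 713.33333, p* = 68.3.
Marginal revenue: MR = 79 − 0.03q. Set MR = MC: 79 − 0.03q = 57.6 + 0.015q → q_m = 475.55556.
Price p_m = 79 − 0.015·475.55556 = 71.86667; MC(q_m) = 57.6 + 0.015·475.55556 = 64.73333.
Competitive q* = 713.33333, so Δq = 237.77777; wedge = 71.86667 − 64.73333 = 7.13334.
The triangle = ½ × 237.77777 × 7.13334 = $848.07 thousand.

$848.07 thousand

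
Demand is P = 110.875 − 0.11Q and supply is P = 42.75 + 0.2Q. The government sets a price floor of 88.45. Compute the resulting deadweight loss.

Competitive equilibrium: 110.875 − 0.11Q = 42.75 + 0.2Q → Q* = 219.7581, P* = 86.7016.
At the floor P = 88.45, quantity demanded = (110.875 − 88.45)/0.11 = 203.8636.
Sellers' marginal cost at Q' = 203.8636: 42.75 + 0.2·203.8636 = 83.5227.
ΔQ = 219.7581 − 203.8636 = 15.8945; wedge = 88.45 − 83.5227 = 4.9273.
DWL = ½ × 15.8945 × 4.9273 = 39.16.

39.16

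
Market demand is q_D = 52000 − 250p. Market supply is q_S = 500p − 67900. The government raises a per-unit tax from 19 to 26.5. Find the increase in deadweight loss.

In inverse form: demand p = 208 − 0.004q, supply p = 135.8 + 0.002q.
Competitive equilibrium: 208 − 0.004q = 135.8 + 0.002q → q* = 12033.3333, p* = 159.8667.
For a per-unit tax t: Δq = t/0.006, so DWL = ½·t·(t/0.006) = t²/0.012.
At t = 19: DWL = 30083.333. At t = 26.5: DWL = 58520.833.
Increase = 58520.833 − 30083.333 = 28437.50.

28437.50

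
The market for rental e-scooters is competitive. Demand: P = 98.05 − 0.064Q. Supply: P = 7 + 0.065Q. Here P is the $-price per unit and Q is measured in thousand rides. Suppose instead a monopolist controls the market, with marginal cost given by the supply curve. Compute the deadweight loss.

Competitive equilibrium: 98.05 − 0.064Q = 7 + 0.065Q → Q* = 705.81395, P* = 52.87791.
Marginal revenue: MR = 98.05 − 0.128Q. Set MR = MC: 98.05 − 0.128Q = 7 + 0.065Q → Q_m = 471.76166.
Price P_m = 98.05 − 0.064·471.76166 = 67.85725; MC(Q_m) = 7 + 0.065·471.76166 = 37.66451.
Competitive Q* = 705.81395, so ΔQ = 234.05229; wedge = 67.85725 − 37.66451 = 30.19274.
Deadweight loss = ½ × 234.05229 × 30.19274 = $3533.34 thousand.

$3533.34 thousand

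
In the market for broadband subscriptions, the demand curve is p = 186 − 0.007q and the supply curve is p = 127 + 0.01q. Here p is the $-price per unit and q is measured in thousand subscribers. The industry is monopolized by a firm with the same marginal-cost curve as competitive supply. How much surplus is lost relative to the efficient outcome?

$8709.61 thousand

Competitive equilibrium: 186 − 0.007q = 127 + 0.01q → q* = 3470.58824, p* = 161.70588.
Marginal revenue: MR = 186 − 0.014q. Set MR = MC: 186 − 0.014q = 127 + 0.01q → q_m = 2458.33333.
Price p_m = 186 − 0.007·2458.33333 = 168.79167; MC(q_m) = 127 + 0.01·2458.33333 = 151.58333.
Competitive q* = 3470.58824, so Δq = 1012.25491; wedge = 168.79167 − 151.58333 = 17.20834.
Welfare loss = ½ × 1012.25491 × 17.20834 = $8709.61 thousand.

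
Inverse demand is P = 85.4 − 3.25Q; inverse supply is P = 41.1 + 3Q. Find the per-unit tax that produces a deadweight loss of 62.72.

Competitive equilibrium: 85.4 − 3.25Q = 41.1 + 3Q → Q* = 7.088, P* = 62.364.
A tax t gives ΔQ = t/6.25 and wedge t, so DWL = t²/12.5.
t²/12.5 = 62.72 → t² = 784 → t = 28.

28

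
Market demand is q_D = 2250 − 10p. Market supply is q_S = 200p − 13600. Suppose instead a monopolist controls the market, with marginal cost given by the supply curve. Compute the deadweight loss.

In inverse form: demand p = 225 − 0.1q, supply p = 68 + 0.005q.
Competitive equilibrium: 225 − 0.1q = 68 + 0.005q → q* = 1495.238095, p* = 75.47619.
Marginal revenue: MR = 225 − 0.2q. Set MR = MC: 225 − 0.2q = 68 + 0.005q → q_m = 765.853659.
Price p_m = 225 − 0.1·765.853659 = 148.414634; MC(q_m) = 68 + 0.005·765.853659 = 71.829268.
Competitive q* = 1495.238095, so Δq = 729.384436; wedge = 148.414634 − 71.829268 = 76.585366.
Deadweight loss = ½ × 729.384436 × 76.585366 = 27930.09.

27930.09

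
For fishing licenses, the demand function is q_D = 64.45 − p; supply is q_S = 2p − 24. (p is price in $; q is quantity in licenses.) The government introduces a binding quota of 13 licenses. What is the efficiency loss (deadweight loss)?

$361.90

In inverse form: demand p = 64.45 − q, supply p = 12 + 0.5q.
Competitive equilibrium: 64.45 − q = 12 + 0.5q → q* = 34.9667, p* = 29.4833.
At q = 13: demand price = 64.45 − 1·13 = 51.45; supply price = 12 + 0.5·13 = 18.5.
Δq = 34.9667 − 13 = 21.9667; wedge = 51.45 − 18.5 = 32.95.
DWL = ½ × 21.9667 × 32.95 = $361.90.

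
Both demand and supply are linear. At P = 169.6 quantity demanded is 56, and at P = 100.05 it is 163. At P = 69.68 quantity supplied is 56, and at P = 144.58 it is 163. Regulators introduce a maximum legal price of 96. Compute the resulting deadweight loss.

895.08

Demand slope = (100.05 − 169.6)/(163 − 56) = −0.65, so P = 206 − 0.65Q.
Supply slope = (144.58 − 69.68)/(163 − 56) = 0.7, so P = 30.48 + 0.7Q.
Competitive equilibrium: 206 − 0.65Q = 30.48 + 0.7Q → Q* = 130.0148, P* = 121.4904.
At the ceiling P = 96, quantity supplied = (96 − 30.48)/0.7 = 93.6.
Willingness to pay at Q' = 93.6: 206 − 0.65·93.6 = 145.16.
ΔQ = 130.0148 − 93.6 = 36.4148; wedge = 145.16 − 96 = 49.16.
The triangle = ½ × 36.4148 × 49.16 = 895.08.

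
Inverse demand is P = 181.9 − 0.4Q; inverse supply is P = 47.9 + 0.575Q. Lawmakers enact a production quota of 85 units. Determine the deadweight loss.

Competitive equilibrium: 181.9 − 0.4Q = 47.9 + 0.575Q → Q* = 137.4359, P* = 126.9256.
At Q = 85: demand price = 181.9 − 0.4·85 = 147.9; supply price = 47.9 + 0.575·85 = 96.775.
ΔQ = 137.4359 − 85 = 52.4359; wedge = 147.9 − 96.775 = 51.125.
Welfare loss = ½ × 52.4359 × 51.125 = 1340.39.

1340.39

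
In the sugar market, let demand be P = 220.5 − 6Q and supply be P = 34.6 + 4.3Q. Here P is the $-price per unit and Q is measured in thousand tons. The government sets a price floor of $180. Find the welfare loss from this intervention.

Competitive equilibrium: 220.5 − 6Q = 34.6 + 4.3Q → Q* = 18.0485, P* = 112.2087.
At the floor P = 180, quantity demanded = (220.5 − 180)/6 = 6.75.
Sellers' marginal cost at Q' = 6.75: 34.6 + 4.3·6.75 = 63.625.
ΔQ = 18.0485 − 6.75 = 11.2985; wedge = 180 − 63.625 = 116.375.
Welfare loss = ½ × 11.2985 × 116.375 = $657.43 thousand.

$657.43 thousand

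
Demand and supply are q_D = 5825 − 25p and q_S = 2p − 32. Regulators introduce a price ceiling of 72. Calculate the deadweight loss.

22683.81

In inverse form: demand p = 233 − 0.04q, supply p = 16 + 0.5q.
Competitive equilibrium: 233 − 0.04q = 16 + 0.5q → q* = 401.8519, p* = 216.9259.
At the ceiling p = 72, quantity supplied = (72 − 16)/0.5 = 112.
Willingness to pay at q' = 112: 233 − 0.04·112 = 228.52.
Δq = 401.8519 − 112 = 289.8519; wedge = 228.52 − 72 = 156.52.
Deadweight loss = ½ × 289.8519 × 156.52 = 22683.81.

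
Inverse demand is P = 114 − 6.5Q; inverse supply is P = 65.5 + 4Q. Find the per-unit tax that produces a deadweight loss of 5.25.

Competitive equilibrium: 114 − 6.5Q = 65.5 + 4Q → Q* = 4.619, P* = 83.9762.
A tax t gives ΔQ = t/10.5 and wedge t, so DWL = t²/21.
t²/21 = 5.25 → t² = 110.25 → t = 10.5.

10.5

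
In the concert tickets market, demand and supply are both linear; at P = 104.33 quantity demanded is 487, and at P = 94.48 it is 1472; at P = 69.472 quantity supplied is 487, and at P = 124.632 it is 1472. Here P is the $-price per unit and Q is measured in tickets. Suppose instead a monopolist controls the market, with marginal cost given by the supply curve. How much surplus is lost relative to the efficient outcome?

$588.77

Demand slope = (94.48 − 104.33)/(1472 − 487) = −0.01, so P = 109.2 − 0.01Q.
Supply slope = (124.632 − 69.472)/(1472 − 487) = 0.056, so P = 42.2 + 0.056Q.
Competitive equilibrium: 109.2 − 0.01Q = 42.2 + 0.056Q → Q* = 1015.1515, P* = 99.0485.
Marginal revenue: MR = 109.2 − 0.02Q. Set MR = MC: 109.2 − 0.02Q = 42.2 + 0.056Q → Q_m = 881.5789.
Price P_m = 109.2 − 0.01·881.5789 = 100.3842; MC(Q_m) = 42.2 + 0.056·881.5789 = 91.5684.
Competitive Q* = 1015.1515, so ΔQ = 133.5726; wedge = 100.3842 − 91.5684 = 8.8158.
DWL = ½ × 133.5726 × 8.8158 = $588.77.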